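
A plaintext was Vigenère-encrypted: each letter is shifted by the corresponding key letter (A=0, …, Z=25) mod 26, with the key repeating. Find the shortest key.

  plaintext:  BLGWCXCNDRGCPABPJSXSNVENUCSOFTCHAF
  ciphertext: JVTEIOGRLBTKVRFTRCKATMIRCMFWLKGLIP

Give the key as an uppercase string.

IKNIGREE

  i= 0: J-B =  8 → I
  i= 1: V-L = 10 → K
  i= 2: T-G = 13 → N
  i= 3: E-W =  8 → I
  i= 4: I-C =  6 → G
  i= 5: O-X = 17 → R
  i= 6: G-C =  4 → E
  i= 7: R-N =  4 → E
  i= 8: L-D =  8 → I
  i= 9: B-R = 10 → K
  i=10: T-G = 13 → N
  i=11: K-C =  8 → I
  i=12: V-P =  6 → G
  i=13: R-A = 17 → R
  i=14: F-B =  4 → E
  i=15: T-P =  4 → E
  i=16: R-J =  8 → I
  i=17: C-S = 10 → K
  i=18: K-X = 13 → N
  i=19: A-S =  8 → I
  i=20: T-N =  6 → G
  i=21: M-V = 17 → R
  i=22: I-E =  4 → E
  i=23: R-N =  4 → E
  i=24: C-U =  8 → I
  i=25: M-C = 10 → K
  i=26: F-S = 13 → N
  i=27: W-O =  8 → I
  i=28: L-F =  6 → G
  i=29: K-T = 17 → R
  i=30: G-C =  4 → E
  i=31: L-H =  4 → E
  i=32: I-A =  8 → I
  i=33: P-F = 10 → K
  shifts repeat with period 8: IKNIGREE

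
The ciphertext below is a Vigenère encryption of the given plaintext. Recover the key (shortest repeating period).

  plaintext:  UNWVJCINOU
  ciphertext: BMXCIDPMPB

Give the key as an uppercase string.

  i= 0: B-U =  7 → H
  i= 1: M-N = 25 → Z
  i= 2: X-W =  1 → B
  i= 3: C-V =  7 → H
  i= 4: I-J = 25 → Z
  i= 5: D-C =  1 → B
  i= 6: P-I =  7 → H
  i= 7: M-N = 25 → Z
  i= 8: P-O =  1 → B
  i= 9: B-U =  7 → H
  shifts repeat with period 3: HZB

HZB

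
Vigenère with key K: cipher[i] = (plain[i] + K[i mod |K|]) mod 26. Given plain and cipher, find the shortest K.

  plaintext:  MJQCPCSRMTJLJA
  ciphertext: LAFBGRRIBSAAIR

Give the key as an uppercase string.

ZRP

  i= 0: L-M = 25 → Z
  i= 1: A-J = 17 → R
  i= 2: F-Q = 15 → P
  i= 3: B-C = 25 → Z
  i= 4: G-P = 17 → R
  i= 5: R-C = 15 → P
  i= 6: R-S = 25 → Z
  i= 7: I-R = 17 → R
  i= 8: B-M = 15 → P
  i= 9: S-T = 25 → Z
  i=10: A-J = 17 → R
  i=11: A-L = 15 → P
  i=12: I-J = 25 → Z
  i=13: R-A = 17 → R
  shifts repeat with period 3: ZRP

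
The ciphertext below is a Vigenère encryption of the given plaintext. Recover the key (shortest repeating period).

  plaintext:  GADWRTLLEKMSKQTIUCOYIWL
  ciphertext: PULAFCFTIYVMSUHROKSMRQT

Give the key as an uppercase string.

JUIEO

  i= 0: P-G =  9 → J
  i= 1: U-A = 20 → U
  i= 2: L-D =  8 → I
  i= 3: A-W =  4 → E
  i= 4: F-R = 14 → O
  i= 5: C-T =  9 → J
  i= 6: F-L = 20 → U
  i= 7: T-L =  8 → I
  i= 8: I-E =  4 → E
  i= 9: Y-K = 14 → O
  i=10: V-M =  9 → J
  i=11: M-S = 20 → U
  i=12: S-K =  8 → I
  i=13: U-Q =  4 → E
  i=14: H-T = 14 → O
  i=15: R-I =  9 → J
  i=16: O-U = 20 → U
  i=17: K-C =  8 → I
  i=18: S-O =  4 → E
  i=19: M-Y = 14 → O
  i=20: R-I =  9 → J
  i=21: Q-W = 20 → U
  i=22: T-L =  8 → I
  shifts repeat with period 5: JUIEO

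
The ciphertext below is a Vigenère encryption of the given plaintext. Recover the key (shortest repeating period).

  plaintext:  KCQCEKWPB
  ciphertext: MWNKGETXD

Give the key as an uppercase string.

  i= 0: M-K =  2 → C
  i= 1: W-C = 20 → U
  i= 2: N-Q = 23 → X
  i= 3: K-C =  8 → I
  i= 4: G-E =  2 → C
  i= 5: E-K = 20 → U
  i= 6: T-W = 23 → X
  i= 7: X-P =  8 → I
  i= 8: D-B =  2 → C
  shifts repeat with period 4: CUXI

CUXI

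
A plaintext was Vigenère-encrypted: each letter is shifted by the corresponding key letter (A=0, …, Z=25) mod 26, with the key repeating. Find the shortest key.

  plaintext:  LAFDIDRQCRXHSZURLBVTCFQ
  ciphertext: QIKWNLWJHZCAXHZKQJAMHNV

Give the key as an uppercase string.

  i= 0: Q-L =  5 → F
  i= 1: I-A =  8 → I
  i= 2: K-F =  5 → F
  i= 3: W-D = 19 → T
  i= 4: N-I =  5 → F
  i= 5: L-D =  8 → I
  i= 6: W-R =  5 → F
  i= 7: J-Q = 19 → T
  i= 8: H-C =  5 → F
  i= 9: Z-R =  8 → I
  i=10: C-X =  5 → F
  i=11: A-H = 19 → T
  i=12: X-S =  5 → F
  i=13: H-Z =  8 → I
  i=14: Z-U =  5 → F
  i=15: K-R = 19 → T
  i=16: Q-L =  5 → F
  i=17: J-B =  8 → I
  i=18: A-V =  5 → F
  i=19: M-T = 19 → T
  i=20: H-C =  5 → F
  i=21: N-F =  8 → I
  i=22: V-Q =  5 → F
  shifts repeat with period 4: FIFT

FIFT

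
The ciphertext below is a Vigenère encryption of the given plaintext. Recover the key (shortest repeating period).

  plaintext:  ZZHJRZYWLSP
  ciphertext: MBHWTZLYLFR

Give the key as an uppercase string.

NCA

  i= 0: M-Z = 13 → N
  i= 1: B-Z =  2 → C
  i= 2: H-H =  0 → A
  i= 3: W-J = 13 → N
  i= 4: T-R =  2 → C
  i= 5: Z-Z =  0 → A
  i= 6: L-Y = 13 → N
  i= 7: Y-W =  2 → C
  i= 8: L-L =  0 → A
  i= 9: F-S = 13 → N
  i=10: R-P =  2 → C
  shifts repeat with period 3: NCA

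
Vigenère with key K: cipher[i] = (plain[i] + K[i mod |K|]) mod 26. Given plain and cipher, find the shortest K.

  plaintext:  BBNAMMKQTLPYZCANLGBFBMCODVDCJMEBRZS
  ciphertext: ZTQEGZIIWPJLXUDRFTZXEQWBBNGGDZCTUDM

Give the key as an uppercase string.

YSDEUN

  i= 0: Z-B = 24 → Y
  i= 1: T-B = 18 → S
  i= 2: Q-N =  3 → D
  i= 3: E-A =  4 → E
  i= 4: G-M = 20 → U
  i= 5: Z-M = 13 → N
  i= 6: I-K = 24 → Y
  i= 7: I-Q = 18 → S
  i= 8: W-T =  3 → D
  i= 9: P-L =  4 → E
  i=10: J-P = 20 → U
  i=11: L-Y = 13 → N
  i=12: X-Z = 24 → Y
  i=13: U-C = 18 → S
  i=14: D-A =  3 → D
  i=15: R-N =  4 → E
  i=16: F-L = 20 → U
  i=17: T-G = 13 → N
  i=18: Z-B = 24 → Y
  i=19: X-F = 18 → S
  i=20: E-B =  3 → D
  i=21: Q-M =  4 → E
  i=22: W-C = 20 → U
  i=23: B-O = 13 → N
  i=24: B-D = 24 → Y
  i=25: N-V = 18 → S
  i=26: G-D =  3 → D
  i=27: G-C =  4 → E
  i=28: D-J = 20 → U
  i=29: Z-M = 13 → N
  i=30: C-E = 24 → Y
  i=31: T-B = 18 → S
  i=32: U-R =  3 → D
  i=33: D-Z =  4 → E
  i=34: M-S = 20 → U
  shifts repeat with period 6: YSDEUN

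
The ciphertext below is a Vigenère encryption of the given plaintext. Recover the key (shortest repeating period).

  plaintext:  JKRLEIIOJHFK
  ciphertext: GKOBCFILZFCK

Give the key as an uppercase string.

  i= 0: G-J = 23 → X
  i= 1: K-K =  0 → A
  i= 2: O-R = 23 → X
  i= 3: B-L = 16 → Q
  i= 4: C-E = 24 → Y
  i= 5: F-I = 23 → X
  i= 6: I-I =  0 → A
  i= 7: L-O = 23 → X
  i= 8: Z-J = 16 → Q
  i= 9: F-H = 24 → Y
  i=10: C-F = 23 → X
  i=11: K-K =  0 → A
  shifts repeat with period 5: XAXQY

XAXQY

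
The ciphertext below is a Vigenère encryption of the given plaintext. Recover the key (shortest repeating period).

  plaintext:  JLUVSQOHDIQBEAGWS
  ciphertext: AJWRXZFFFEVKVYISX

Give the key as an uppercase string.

  i= 0: A-J = 17 → R
  i= 1: J-L = 24 → Y
  i= 2: W-U =  2 → C
  i= 3: R-V = 22 → W
  i= 4: X-S =  5 → F
  i= 5: Z-Q =  9 → J
  i= 6: F-O = 17 → R
  i= 7: F-H = 24 → Y
  i= 8: F-D =  2 → C
  i= 9: E-I = 22 → W
  i=10: V-Q =  5 → F
  i=11: K-B =  9 → J
  i=12: V-E = 17 → R
  i=13: Y-A = 24 → Y
  i=14: I-G =  2 → C
  i=15: S-W = 22 → W
  i=16: X-S =  5 → F
  shifts repeat with period 6: RYCWFJ

RYCWFJ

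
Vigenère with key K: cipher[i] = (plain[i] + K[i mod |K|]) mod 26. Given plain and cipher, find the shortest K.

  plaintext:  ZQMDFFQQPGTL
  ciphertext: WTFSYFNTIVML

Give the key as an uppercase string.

  i= 0: W-Z = 23 → X
  i= 1: T-Q =  3 → D
  i= 2: F-M = 19 → T
  i= 3: S-D = 15 → P
  i= 4: Y-F = 19 → T
  i= 5: F-F =  0 → A
  i= 6: N-Q = 23 → X
  i= 7: T-Q =  3 → D
  i= 8: I-P = 19 → T
  i= 9: V-G = 15 → P
  i=10: M-T = 19 → T
  i=11: L-L =  0 → A
  shifts repeat with period 6: XDTPTA

XDTPTA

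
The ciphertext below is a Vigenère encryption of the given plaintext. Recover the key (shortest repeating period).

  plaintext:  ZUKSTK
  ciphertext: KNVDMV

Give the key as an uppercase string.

  i= 0: K-Z = 11 → L
  i= 1: N-U = 19 → T
  i= 2: V-K = 11 → L
  i= 3: D-S = 11 → L
  i= 4: M-T = 19 → T
  i= 5: V-K = 11 → L
  shifts repeat with period 3: LTL

LTL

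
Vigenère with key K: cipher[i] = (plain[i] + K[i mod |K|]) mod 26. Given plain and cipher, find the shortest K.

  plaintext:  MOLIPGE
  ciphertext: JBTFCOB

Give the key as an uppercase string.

XNI

  i= 0: J-M = 23 → X
  i= 1: B-O = 13 → N
  i= 2: T-L =  8 → I
  i= 3: F-I = 23 → X
  i= 4: C-P = 13 → N
  i= 5: O-G =  8 → I
  i= 6: B-E = 23 → X
  shifts repeat with period 3: XNI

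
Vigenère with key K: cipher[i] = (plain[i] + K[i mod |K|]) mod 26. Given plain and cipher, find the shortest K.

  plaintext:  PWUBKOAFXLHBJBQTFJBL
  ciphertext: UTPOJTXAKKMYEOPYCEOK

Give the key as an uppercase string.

FXVNZ

  i= 0: U-P =  5 → F
  i= 1: T-W = 23 → X
  i= 2: P-U = 21 → V
  i= 3: O-B = 13 → N
  i= 4: J-K = 25 → Z
  i= 5: T-O =  5 → F
  i= 6: X-A = 23 → X
  i= 7: A-F = 21 → V
  i= 8: K-X = 13 → N
  i= 9: K-L = 25 → Z
  i=10: M-H =  5 → F
  i=11: Y-B = 23 → X
  i=12: E-J = 21 → V
  i=13: O-B = 13 → N
  i=14: P-Q = 25 → Z
  i=15: Y-T =  5 → F
  i=16: C-F = 23 → X
  i=17: E-J = 21 → V
  i=18: O-B = 13 → N
  i=19: K-L = 25 → Z
  shifts repeat with period 5: FXVNZ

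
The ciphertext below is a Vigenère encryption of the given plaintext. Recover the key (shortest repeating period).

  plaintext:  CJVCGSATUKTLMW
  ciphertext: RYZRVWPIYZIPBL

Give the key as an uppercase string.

  i= 0: R-C = 15 → P
  i= 1: Y-J = 15 → P
  i= 2: Z-V =  4 → E
  i= 3: R-C = 15 → P
  i= 4: V-G = 15 → P
  i= 5: W-S =  4 → E
  i= 6: P-A = 15 → P
  i= 7: I-T = 15 → P
  i= 8: Y-U =  4 → E
  i= 9: Z-K = 15 → P
  i=10: I-T = 15 → P
  i=11: P-L =  4 → E
  i=12: B-M = 15 → P
  i=13: L-W = 15 → P
  shifts repeat with period 3: PPE

PPE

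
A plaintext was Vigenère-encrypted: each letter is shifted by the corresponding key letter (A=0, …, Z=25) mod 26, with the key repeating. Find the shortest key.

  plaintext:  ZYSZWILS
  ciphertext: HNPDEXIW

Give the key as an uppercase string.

  i= 0: H-Z =  8 → I
  i= 1: N-Y = 15 → P
  i= 2: P-S = 23 → X
  i= 3: D-Z =  4 → E
  i= 4: E-W =  8 → I
  i= 5: X-I = 15 → P
  i= 6: I-L = 23 → X
  i= 7: W-S =  4 → E
  shifts repeat with period 4: IPXE

IPXE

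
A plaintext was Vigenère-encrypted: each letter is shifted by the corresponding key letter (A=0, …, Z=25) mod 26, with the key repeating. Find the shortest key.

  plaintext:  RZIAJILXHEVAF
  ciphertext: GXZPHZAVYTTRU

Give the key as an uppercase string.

PYR

  i= 0: G-R = 15 → P
  i= 1: X-Z = 24 → Y
  i= 2: Z-I = 17 → R
  i= 3: P-A = 15 → P
  i= 4: H-J = 24 → Y
  i= 5: Z-I = 17 → R
  i= 6: A-L = 15 → P
  i= 7: V-X = 24 → Y
  i= 8: Y-H = 17 → R
  i= 9: T-E = 15 → P
  i=10: T-V = 24 → Y
  i=11: R-A = 17 → R
  i=12: U-F = 15 → P
  shifts repeat with period 3: PYR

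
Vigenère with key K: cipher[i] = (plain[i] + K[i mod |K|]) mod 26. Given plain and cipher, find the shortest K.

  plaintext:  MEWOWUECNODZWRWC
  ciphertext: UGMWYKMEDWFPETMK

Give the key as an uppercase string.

  i= 0: U-M =  8 → I
  i= 1: G-E =  2 → C
  i= 2: M-W = 16 → Q
  i= 3: W-O =  8 → I
  i= 4: Y-W =  2 → C
  i= 5: K-U = 16 → Q
  i= 6: M-E =  8 → I
  i= 7: E-C =  2 → C
  i= 8: D-N = 16 → Q
  i= 9: W-O =  8 → I
  i=10: F-D =  2 → C
  i=11: P-Z = 16 → Q
  i=12: E-W =  8 → I
  i=13: T-R =  2 → C
  i=14: M-W = 16 → Q
  i=15: K-C =  8 → I
  shifts repeat with period 3: ICQ

ICQ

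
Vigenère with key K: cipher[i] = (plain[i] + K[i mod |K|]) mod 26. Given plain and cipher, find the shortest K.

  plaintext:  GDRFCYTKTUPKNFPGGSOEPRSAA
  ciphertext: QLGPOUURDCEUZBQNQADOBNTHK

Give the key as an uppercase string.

KIPKMWBH

  i= 0: Q-G = 10 → K
  i= 1: L-D =  8 → I
  i= 2: G-R = 15 → P
  i= 3: P-F = 10 → K
  i= 4: O-C = 12 → M
  i= 5: U-Y = 22 → W
  i= 6: U-T =  1 → B
  i= 7: R-K =  7 → H
  i= 8: D-T = 10 → K
  i= 9: C-U =  8 → I
  i=10: E-P = 15 → P
  i=11: U-K = 10 → K
  i=12: Z-N = 12 → M
  i=13: B-F = 22 → W
  i=14: Q-P =  1 → B
  i=15: N-G =  7 → H
  i=16: Q-G = 10 → K
  i=17: A-S =  8 → I
  i=18: D-O = 15 → P
  i=19: O-E = 10 → K
  i=20: B-P = 12 → M
  i=21: N-R = 22 → W
  i=22: T-S =  1 → B
  i=23: H-A =  7 → H
  i=24: K-A = 10 → K
  shifts repeat with period 8: KIPKMWBH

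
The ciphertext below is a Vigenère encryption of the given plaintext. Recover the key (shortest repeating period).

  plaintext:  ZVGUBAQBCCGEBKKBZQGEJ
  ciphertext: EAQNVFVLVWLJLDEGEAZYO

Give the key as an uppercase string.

  i= 0: E-Z =  5 → F
  i= 1: A-V =  5 → F
  i= 2: Q-G = 10 → K
  i= 3: N-U = 19 → T
  i= 4: V-B = 20 → U
  i= 5: F-A =  5 → F
  i= 6: V-Q =  5 → F
  i= 7: L-B = 10 → K
  i= 8: V-C = 19 → T
  i= 9: W-C = 20 → U
  i=10: L-G =  5 → F
  i=11: J-E =  5 → F
  i=12: L-B = 10 → K
  i=13: D-K = 19 → T
  i=14: E-K = 20 → U
  i=15: G-B =  5 → F
  i=16: E-Z =  5 → F
  i=17: A-Q = 10 → K
  i=18: Z-G = 19 → T
  i=19: Y-E = 20 → U
  i=20: O-J =  5 → F
  shifts repeat with period 5: FFKTU

FFKTU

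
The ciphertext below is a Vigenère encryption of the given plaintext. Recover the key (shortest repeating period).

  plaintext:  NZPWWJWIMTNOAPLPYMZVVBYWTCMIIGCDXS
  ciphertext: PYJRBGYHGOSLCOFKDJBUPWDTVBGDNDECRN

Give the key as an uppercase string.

  i= 0: P-N =  2 → C
  i= 1: Y-Z = 25 → Z
  i= 2: J-P = 20 → U
  i= 3: R-W = 21 → V
  i= 4: B-W =  5 → F
  i= 5: G-J = 23 → X
  i= 6: Y-W =  2 → C
  i= 7: H-I = 25 → Z
  i= 8: G-M = 20 → U
  i= 9: O-T = 21 → V
  i=10: S-N =  5 → F
  i=11: L-O = 23 → X
  i=12: C-A =  2 → C
  i=13: O-P = 25 → Z
  i=14: F-L = 20 → U
  i=15: K-P = 21 → V
  i=16: D-Y =  5 → F
  i=17: J-M = 23 → X
  i=18: B-Z =  2 → C
  i=19: U-V = 25 → Z
  i=20: P-V = 20 → U
  i=21: W-B = 21 → V
  i=22: D-Y =  5 → F
  i=23: T-W = 23 → X
  i=24: V-T =  2 → C
  i=25: B-C = 25 → Z
  i=26: G-M = 20 → U
  i=27: D-I = 21 → V
  i=28: N-I =  5 → F
  i=29: D-G = 23 → X
  i=30: E-C =  2 → C
  i=31: C-D = 25 → Z
  i=32: R-X = 20 → U
  i=33: N-S = 21 → V
  shifts repeat with period 6: CZUVFX

CZUVFX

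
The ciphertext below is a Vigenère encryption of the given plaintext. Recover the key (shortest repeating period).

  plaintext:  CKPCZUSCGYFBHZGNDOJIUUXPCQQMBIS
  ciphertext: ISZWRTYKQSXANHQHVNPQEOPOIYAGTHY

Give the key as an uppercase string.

  i= 0: I-C =  6 → G
  i= 1: S-K =  8 → I
  i= 2: Z-P = 10 → K
  i= 3: W-C = 20 → U
  i= 4: R-Z = 18 → S
  i= 5: T-U = 25 → Z
  i= 6: Y-S =  6 → G
  i= 7: K-C =  8 → I
  i= 8: Q-G = 10 → K
  i= 9: S-Y = 20 → U
  i=10: X-F = 18 → S
  i=11: A-B = 25 → Z
  i=12: N-H =  6 → G
  i=13: H-Z =  8 → I
  i=14: Q-G = 10 → K
  i=15: H-N = 20 → U
  i=16: V-D = 18 → S
  i=17: N-O = 25 → Z
  i=18: P-J =  6 → G
  i=19: Q-I =  8 → I
  i=20: E-U = 10 → K
  i=21: O-U = 20 → U
  i=22: P-X = 18 → S
  i=23: O-P = 25 → Z
  i=24: I-C =  6 → G
  i=25: Y-Q =  8 → I
  i=26: A-Q = 10 → K
  i=27: G-M = 20 → U
  i=28: T-B = 18 → S
  i=29: H-I = 25 → Z
  i=30: Y-S =  6 → G
  shifts repeat with period 6: GIKUSZ

GIKUSZ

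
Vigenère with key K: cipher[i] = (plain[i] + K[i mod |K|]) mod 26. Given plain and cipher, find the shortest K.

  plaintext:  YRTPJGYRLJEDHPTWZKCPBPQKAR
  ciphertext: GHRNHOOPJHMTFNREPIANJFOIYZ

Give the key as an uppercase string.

IQYYY

  i= 0: G-Y =  8 → I
  i= 1: H-R = 16 → Q
  i= 2: R-T = 24 → Y
  i= 3: N-P = 24 → Y
  i= 4: H-J = 24 → Y
  i= 5: O-G =  8 → I
  i= 6: O-Y = 16 → Q
  i= 7: P-R = 24 → Y
  i= 8: J-L = 24 → Y
  i= 9: H-J = 24 → Y
  i=10: M-E =  8 → I
  i=11: T-D = 16 → Q
  i=12: F-H = 24 → Y
  i=13: N-P = 24 → Y
  i=14: R-T = 24 → Y
  i=15: E-W =  8 → I
  i=16: P-Z = 16 → Q
  i=17: I-K = 24 → Y
  i=18: A-C = 24 → Y
  i=19: N-P = 24 → Y
  i=20: J-B =  8 → I
  i=21: F-P = 16 → Q
  i=22: O-Q = 24 → Y
  i=23: I-K = 24 → Y
  i=24: Y-A = 24 → Y
  i=25: Z-R =  8 → I
  shifts repeat with period 5: IQYYY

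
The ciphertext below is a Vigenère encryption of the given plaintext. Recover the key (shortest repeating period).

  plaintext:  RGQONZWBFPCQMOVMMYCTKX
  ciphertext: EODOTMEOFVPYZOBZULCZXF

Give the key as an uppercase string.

  i= 0: E-R = 13 → N
  i= 1: O-G =  8 → I
  i= 2: D-Q = 13 → N
  i= 3: O-O =  0 → A
  i= 4: T-N =  6 → G
  i= 5: M-Z = 13 → N
  i= 6: E-W =  8 → I
  i= 7: O-B = 13 → N
  i= 8: F-F =  0 → A
  i= 9: V-P =  6 → G
  i=10: P-C = 13 → N
  i=11: Y-Q =  8 → I
  i=12: Z-M = 13 → N
  i=13: O-O =  0 → A
  i=14: B-V =  6 → G
  i=15: Z-M = 13 → N
  i=16: U-M =  8 → I
  i=17: L-Y = 13 → N
  i=18: C-C =  0 → A
  i=19: Z-T =  6 → G
  i=20: X-K = 13 → N
  i=21: F-X =  8 → I
  shifts repeat with period 5: NINAG

NINAG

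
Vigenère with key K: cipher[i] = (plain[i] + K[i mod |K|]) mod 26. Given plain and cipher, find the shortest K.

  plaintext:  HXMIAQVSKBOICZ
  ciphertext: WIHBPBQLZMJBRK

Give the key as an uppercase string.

  i= 0: W-H = 15 → P
  i= 1: I-X = 11 → L
  i= 2: H-M = 21 → V
  i= 3: B-I = 19 → T
  i= 4: P-A = 15 → P
  i= 5: B-Q = 11 → L
  i= 6: Q-V = 21 → V
  i= 7: L-S = 19 → T
  i= 8: Z-K = 15 → P
  i= 9: M-B = 11 → L
  i=10: J-O = 21 → V
  i=11: B-I = 19 → T
  i=12: R-C = 15 → P
  i=13: K-Z = 11 → L
  shifts repeat with period 4: PLVT

PLVT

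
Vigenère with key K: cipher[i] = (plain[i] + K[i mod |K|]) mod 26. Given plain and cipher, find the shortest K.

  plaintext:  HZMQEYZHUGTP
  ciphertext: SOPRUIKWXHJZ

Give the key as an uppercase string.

LPDBQK

  i= 0: S-H = 11 → L
  i= 1: O-Z = 15 → P
  i= 2: P-M =  3 → D
  i= 3: R-Q =  1 → B
  i= 4: U-E = 16 → Q
  i= 5: I-Y = 10 → K
  i= 6: K-Z = 11 → L
  i= 7: W-H = 15 → P
  i= 8: X-U =  3 → D
  i= 9: H-G =  1 → B
  i=10: J-T = 16 → Q
  i=11: Z-P = 10 → K
  shifts repeat with period 6: LPDBQK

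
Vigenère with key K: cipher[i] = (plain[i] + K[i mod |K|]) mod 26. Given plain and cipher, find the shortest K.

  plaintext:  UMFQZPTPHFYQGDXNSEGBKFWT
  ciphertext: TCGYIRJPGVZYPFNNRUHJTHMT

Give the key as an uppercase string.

  i= 0: T-U = 25 → Z
  i= 1: C-M = 16 → Q
  i= 2: G-F =  1 → B
  i= 3: Y-Q =  8 → I
  i= 4: I-Z =  9 → J
  i= 5: R-P =  2 → C
  i= 6: J-T = 16 → Q
  i= 7: P-P =  0 → A
  i= 8: G-H = 25 → Z
  i= 9: V-F = 16 → Q
  i=10: Z-Y =  1 → B
  i=11: Y-Q =  8 → I
  i=12: P-G =  9 → J
  i=13: F-D =  2 → C
  i=14: N-X = 16 → Q
  i=15: N-N =  0 → A
  i=16: R-S = 25 → Z
  i=17: U-E = 16 → Q
  i=18: H-G =  1 → B
  i=19: J-B =  8 → I
  i=20: T-K =  9 → J
  i=21: H-F =  2 → C
  i=22: M-W = 16 → Q
  i=23: T-T =  0 → A
  shifts repeat with period 8: ZQBIJCQA

ZQBIJCQA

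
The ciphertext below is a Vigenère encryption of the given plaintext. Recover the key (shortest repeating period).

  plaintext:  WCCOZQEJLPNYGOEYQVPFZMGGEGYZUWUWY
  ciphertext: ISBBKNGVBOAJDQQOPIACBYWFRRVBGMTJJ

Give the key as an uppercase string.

MQZNLXC

  i= 0: I-W = 12 → M
  i= 1: S-C = 16 → Q
  i= 2: B-C = 25 → Z
  i= 3: B-O = 13 → N
  i= 4: K-Z = 11 → L
  i= 5: N-Q = 23 → X
  i= 6: G-E =  2 → C
  i= 7: V-J = 12 → M
  i= 8: B-L = 16 → Q
  i= 9: O-P = 25 → Z
  i=10: A-N = 13 → N
  i=11: J-Y = 11 → L
  i=12: D-G = 23 → X
  i=13: Q-O =  2 → C
  i=14: Q-E = 12 → M
  i=15: O-Y = 16 → Q
  i=16: P-Q = 25 → Z
  i=17: I-V = 13 → N
  i=18: A-P = 11 → L
  i=19: C-F = 23 → X
  i=20: B-Z =  2 → C
  i=21: Y-M = 12 → M
  i=22: W-G = 16 → Q
  i=23: F-G = 25 → Z
  i=24: R-E = 13 → N
  i=25: R-G = 11 → L
  i=26: V-Y = 23 → X
  i=27: B-Z =  2 → C
  i=28: G-U = 12 → M
  i=29: M-W = 16 → Q
  i=30: T-U = 25 → Z
  i=31: J-W = 13 → N
  i=32: J-Y = 11 → L
  shifts repeat with period 7: MQZNLXC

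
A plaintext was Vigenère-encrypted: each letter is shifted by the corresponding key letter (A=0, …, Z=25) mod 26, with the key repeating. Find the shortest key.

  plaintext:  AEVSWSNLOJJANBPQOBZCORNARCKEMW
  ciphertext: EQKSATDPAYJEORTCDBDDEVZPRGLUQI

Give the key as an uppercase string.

  i= 0: E-A =  4 → E
  i= 1: Q-E = 12 → M
  i= 2: K-V = 15 → P
  i= 3: S-S =  0 → A
  i= 4: A-W =  4 → E
  i= 5: T-S =  1 → B
  i= 6: D-N = 16 → Q
  i= 7: P-L =  4 → E
  i= 8: A-O = 12 → M
  i= 9: Y-J = 15 → P
  i=10: J-J =  0 → A
  i=11: E-A =  4 → E
  i=12: O-N =  1 → B
  i=13: R-B = 16 → Q
  i=14: T-P =  4 → E
  i=15: C-Q = 12 → M
  i=16: D-O = 15 → P
  i=17: B-B =  0 → A
  i=18: D-Z =  4 → E
  i=19: D-C =  1 → B
  i=20: E-O = 16 → Q
  i=21: V-R =  4 → E
  i=22: Z-N = 12 → M
  i=23: P-A = 15 → P
  i=24: R-R =  0 → A
  i=25: G-C =  4 → E
  i=26: L-K =  1 → B
  i=27: U-E = 16 → Q
  i=28: Q-M =  4 → E
  i=29: I-W = 12 → M
  shifts repeat with period 7: EMPAEBQ

EMPAEBQ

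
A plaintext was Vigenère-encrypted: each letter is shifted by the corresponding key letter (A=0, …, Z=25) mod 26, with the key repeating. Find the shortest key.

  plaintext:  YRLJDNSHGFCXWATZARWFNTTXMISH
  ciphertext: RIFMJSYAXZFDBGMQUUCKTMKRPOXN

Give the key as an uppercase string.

TRUDGFG

  i= 0: R-Y = 19 → T
  i= 1: I-R = 17 → R
  i= 2: F-L = 20 → U
  i= 3: M-J =  3 → D
  i= 4: J-D =  6 → G
  i= 5: S-N =  5 → F
  i= 6: Y-S =  6 → G
  i= 7: A-H = 19 → T
  i= 8: X-G = 17 → R
  i= 9: Z-F = 20 → U
  i=10: F-C =  3 → D
  i=11: D-X =  6 → G
  i=12: B-W =  5 → F
  i=13: G-A =  6 → G
  i=14: M-T = 19 → T
  i=15: Q-Z = 17 → R
  i=16: U-A = 20 → U
  i=17: U-R =  3 → D
  i=18: C-W =  6 → G
  i=19: K-F =  5 → F
  i=20: T-N =  6 → G
  i=21: M-T = 19 → T
  i=22: K-T = 17 → R
  i=23: R-X = 20 → U
  i=24: P-M =  3 → D
  i=25: O-I =  6 → G
  i=26: X-S =  5 → F
  i=27: N-H =  6 → G
  shifts repeat with period 7: TRUDGFG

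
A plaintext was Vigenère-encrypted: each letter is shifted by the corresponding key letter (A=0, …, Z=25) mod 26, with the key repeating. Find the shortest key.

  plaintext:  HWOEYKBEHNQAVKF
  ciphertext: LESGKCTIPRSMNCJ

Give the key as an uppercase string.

EIECMSS

  i= 0: L-H =  4 → E
  i= 1: E-W =  8 → I
  i= 2: S-O =  4 → E
  i= 3: G-E =  2 → C
  i= 4: K-Y = 12 → M
  i= 5: C-K = 18 → S
  i= 6: T-B = 18 → S
  i= 7: I-E =  4 → E
  i= 8: P-H =  8 → I
  i= 9: R-N =  4 → E
  i=10: S-Q =  2 → C
  i=11: M-A = 12 → M
  i=12: N-V = 18 → S
  i=13: C-K = 18 → S
  i=14: J-F =  4 → E
  shifts repeat with period 7: EIECMSS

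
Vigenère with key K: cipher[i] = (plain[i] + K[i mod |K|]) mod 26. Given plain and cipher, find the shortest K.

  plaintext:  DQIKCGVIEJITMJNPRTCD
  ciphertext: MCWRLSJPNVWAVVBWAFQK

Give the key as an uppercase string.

  i= 0: M-D =  9 → J
  i= 1: C-Q = 12 → M
  i= 2: W-I = 14 → O
  i= 3: R-K =  7 → H
  i= 4: L-C =  9 → J
  i= 5: S-G = 12 → M
  i= 6: J-V = 14 → O
  i= 7: P-I =  7 → H
  i= 8: N-E =  9 → J
  i= 9: V-J = 12 → M
  i=10: W-I = 14 → O
  i=11: A-T =  7 → H
  i=12: V-M =  9 → J
  i=13: V-J = 12 → M
  i=14: B-N = 14 → O
  i=15: W-P =  7 → H
  i=16: A-R =  9 → J
  i=17: F-T = 12 → M
  i=18: Q-C = 14 → O
  i=19: K-D =  7 → H
  shifts repeat with period 4: JMOH

JMOH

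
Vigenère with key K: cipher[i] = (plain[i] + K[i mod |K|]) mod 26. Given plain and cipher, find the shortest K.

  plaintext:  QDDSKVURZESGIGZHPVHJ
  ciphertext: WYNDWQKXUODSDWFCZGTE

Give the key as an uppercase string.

  i= 0: W-Q =  6 → G
  i= 1: Y-D = 21 → V
  i= 2: N-D = 10 → K
  i= 3: D-S = 11 → L
  i= 4: W-K = 12 → M
  i= 5: Q-V = 21 → V
  i= 6: K-U = 16 → Q
  i= 7: X-R =  6 → G
  i= 8: U-Z = 21 → V
  i= 9: O-E = 10 → K
  i=10: D-S = 11 → L
  i=11: S-G = 12 → M
  i=12: D-I = 21 → V
  i=13: W-G = 16 → Q
  i=14: F-Z =  6 → G
  i=15: C-H = 21 → V
  i=16: Z-P = 10 → K
  i=17: G-V = 11 → L
  i=18: T-H = 12 → M
  i=19: E-J = 21 → V
  shifts repeat with period 7: GVKLMVQ

GVKLMVQ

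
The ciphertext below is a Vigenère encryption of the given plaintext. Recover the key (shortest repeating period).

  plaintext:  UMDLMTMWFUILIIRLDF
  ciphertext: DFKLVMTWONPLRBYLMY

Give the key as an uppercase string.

  i= 0: D-U =  9 → J
  i= 1: F-M = 19 → T
  i= 2: K-D =  7 → H
  i= 3: L-L =  0 → A
  i= 4: V-M =  9 → J
  i= 5: M-T = 19 → T
  i= 6: T-M =  7 → H
  i= 7: W-W =  0 → A
  i= 8: O-F =  9 → J
  i= 9: N-U = 19 → T
  i=10: P-I =  7 → H
  i=11: L-L =  0 → A
  i=12: R-I =  9 → J
  i=13: B-I = 19 → T
  i=14: Y-R =  7 → H
  i=15: L-L =  0 → A
  i=16: M-D =  9 → J
  i=17: Y-F = 19 → T
  shifts repeat with period 4: JTHA

JTHA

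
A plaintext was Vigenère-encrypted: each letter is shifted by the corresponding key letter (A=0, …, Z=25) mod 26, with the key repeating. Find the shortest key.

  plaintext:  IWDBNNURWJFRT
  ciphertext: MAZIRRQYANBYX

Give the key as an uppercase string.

EEWH

  i= 0: M-I =  4 → E
  i= 1: A-W =  4 → E
  i= 2: Z-D = 22 → W
  i= 3: I-B =  7 → H
  i= 4: R-N =  4 → E
  i= 5: R-N =  4 → E
  i= 6: Q-U = 22 → W
  i= 7: Y-R =  7 → H
  i= 8: A-W =  4 → E
  i= 9: N-J =  4 → E
  i=10: B-F = 22 → W
  i=11: Y-R =  7 → H
  i=12: X-T =  4 → E
  shifts repeat with period 4: EEWH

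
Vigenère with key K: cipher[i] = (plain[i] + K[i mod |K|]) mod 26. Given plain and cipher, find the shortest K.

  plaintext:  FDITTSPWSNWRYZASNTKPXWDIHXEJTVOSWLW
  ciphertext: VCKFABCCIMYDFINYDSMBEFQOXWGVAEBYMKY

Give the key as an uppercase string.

  i= 0: V-F = 16 → Q
  i= 1: C-D = 25 → Z
  i= 2: K-I =  2 → C
  i= 3: F-T = 12 → M
  i= 4: A-T =  7 → H
  i= 5: B-S =  9 → J
  i= 6: C-P = 13 → N
  i= 7: C-W =  6 → G
  i= 8: I-S = 16 → Q
  i= 9: M-N = 25 → Z
  i=10: Y-W =  2 → C
  i=11: D-R = 12 → M
  i=12: F-Y =  7 → H
  i=13: I-Z =  9 → J
  i=14: N-A = 13 → N
  i=15: Y-S =  6 → G
  i=16: D-N = 16 → Q
  i=17: S-T = 25 → Z
  i=18: M-K =  2 → C
  i=19: B-P = 12 → M
  i=20: E-X =  7 → H
  i=21: F-W =  9 → J
  i=22: Q-D = 13 → N
  i=23: O-I =  6 → G
  i=24: X-H = 16 → Q
  i=25: W-X = 25 → Z
  i=26: G-E =  2 → C
  i=27: V-J = 12 → M
  i=28: A-T =  7 → H
  i=29: E-V =  9 → J
  i=30: B-O = 13 → N
  i=31: Y-S =  6 → G
  i=32: M-W = 16 → Q
  i=33: K-L = 25 → Z
  i=34: Y-W =  2 → C
  shifts repeat with period 8: QZCMHJNG

QZCMHJNG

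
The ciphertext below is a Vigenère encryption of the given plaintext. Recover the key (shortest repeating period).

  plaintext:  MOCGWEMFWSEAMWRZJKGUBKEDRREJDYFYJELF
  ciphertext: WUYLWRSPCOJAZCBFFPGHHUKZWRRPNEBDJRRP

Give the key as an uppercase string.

  i= 0: W-M = 10 → K
  i= 1: U-O =  6 → G
  i= 2: Y-C = 22 → W
  i= 3: L-G =  5 → F
  i= 4: W-W =  0 → A
  i= 5: R-E = 13 → N
  i= 6: S-M =  6 → G
  i= 7: P-F = 10 → K
  i= 8: C-W =  6 → G
  i= 9: O-S = 22 → W
  i=10: J-E =  5 → F
  i=11: A-A =  0 → A
  i=12: Z-M = 13 → N
  i=13: C-W =  6 → G
  i=14: B-R = 10 → K
  i=15: F-Z =  6 → G
  i=16: F-J = 22 → W
  i=17: P-K =  5 → F
  i=18: G-G =  0 → A
  i=19: H-U = 13 → N
  i=20: H-B =  6 → G
  i=21: U-K = 10 → K
  i=22: K-E =  6 → G
  i=23: Z-D = 22 → W
  i=24: W-R =  5 → F
  i=25: R-R =  0 → A
  i=26: R-E = 13 → N
  i=27: P-J =  6 → G
  i=28: N-D = 10 → K
  i=29: E-Y =  6 → G
  i=30: B-F = 22 → W
  i=31: D-Y =  5 → F
  i=32: J-J =  0 → A
  i=33: R-E = 13 → N
  i=34: R-L =  6 → G
  i=35: P-F = 10 → K
  shifts repeat with period 7: KGWFANG

KGWFANG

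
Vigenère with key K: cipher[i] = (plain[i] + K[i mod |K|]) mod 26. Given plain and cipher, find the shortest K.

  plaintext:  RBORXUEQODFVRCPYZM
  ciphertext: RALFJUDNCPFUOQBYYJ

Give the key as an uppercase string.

AZXOM

  i= 0: R-R =  0 → A
  i= 1: A-B = 25 → Z
  i= 2: L-O = 23 → X
  i= 3: F-R = 14 → O
  i= 4: J-X = 12 → M
  i= 5: U-U =  0 → A
  i= 6: D-E = 25 → Z
  i= 7: N-Q = 23 → X
  i= 8: C-O = 14 → O
  i= 9: P-D = 12 → M
  i=10: F-F =  0 → A
  i=11: U-V = 25 → Z
  i=12: O-R = 23 → X
  i=13: Q-C = 14 → O
  i=14: B-P = 12 → M
  i=15: Y-Y =  0 → A
  i=16: Y-Z = 25 → Z
  i=17: J-M = 23 → X
  shifts repeat with period 5: AZXOM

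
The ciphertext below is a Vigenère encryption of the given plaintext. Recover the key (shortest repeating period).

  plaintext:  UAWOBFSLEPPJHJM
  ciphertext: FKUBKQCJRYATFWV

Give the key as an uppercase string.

  i= 0: F-U = 11 → L
  i= 1: K-A = 10 → K
  i= 2: U-W = 24 → Y
  i= 3: B-O = 13 → N
  i= 4: K-B =  9 → J
  i= 5: Q-F = 11 → L
  i= 6: C-S = 10 → K
  i= 7: J-L = 24 → Y
  i= 8: R-E = 13 → N
  i= 9: Y-P =  9 → J
  i=10: A-P = 11 → L
  i=11: T-J = 10 → K
  i=12: F-H = 24 → Y
  i=13: W-J = 13 → N
  i=14: V-M =  9 → J
  shifts repeat with period 5: LKYNJ

LKYNJ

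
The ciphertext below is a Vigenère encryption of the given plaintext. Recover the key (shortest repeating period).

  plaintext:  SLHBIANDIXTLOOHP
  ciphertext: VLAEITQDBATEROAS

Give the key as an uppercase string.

  i= 0: V-S =  3 → D
  i= 1: L-L =  0 → A
  i= 2: A-H = 19 → T
  i= 3: E-B =  3 → D
  i= 4: I-I =  0 → A
  i= 5: T-A = 19 → T
  i= 6: Q-N =  3 → D
  i= 7: D-D =  0 → A
  i= 8: B-I = 19 → T
  i= 9: A-X =  3 → D
  i=10: T-T =  0 → A
  i=11: E-L = 19 → T
  i=12: R-O =  3 → D
  i=13: O-O =  0 → A
  i=14: A-H = 19 → T
  i=15: S-P =  3 → D
  shifts repeat with period 3: DAT

DAT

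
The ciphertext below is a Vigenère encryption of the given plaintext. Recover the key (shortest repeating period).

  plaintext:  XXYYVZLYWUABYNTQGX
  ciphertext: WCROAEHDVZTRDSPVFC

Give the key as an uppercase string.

  i= 0: W-X = 25 → Z
  i= 1: C-X =  5 → F
  i= 2: R-Y = 19 → T
  i= 3: O-Y = 16 → Q
  i= 4: A-V =  5 → F
  i= 5: E-Z =  5 → F
  i= 6: H-L = 22 → W
  i= 7: D-Y =  5 → F
  i= 8: V-W = 25 → Z
  i= 9: Z-U =  5 → F
  i=10: T-A = 19 → T
  i=11: R-B = 16 → Q
  i=12: D-Y =  5 → F
  i=13: S-N =  5 → F
  i=14: P-T = 22 → W
  i=15: V-Q =  5 → F
  i=16: F-G = 25 → Z
  i=17: C-X =  5 → F
  shifts repeat with period 8: ZFTQFFWF

ZFTQFFWF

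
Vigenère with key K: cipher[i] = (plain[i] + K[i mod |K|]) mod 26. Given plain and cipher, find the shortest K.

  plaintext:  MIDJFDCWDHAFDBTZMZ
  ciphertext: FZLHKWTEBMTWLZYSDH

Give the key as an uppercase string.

  i= 0: F-M = 19 → T
  i= 1: Z-I = 17 → R
  i= 2: L-D =  8 → I
  i= 3: H-J = 24 → Y
  i= 4: K-F =  5 → F
  i= 5: W-D = 19 → T
  i= 6: T-C = 17 → R
  i= 7: E-W =  8 → I
  i= 8: B-D = 24 → Y
  i= 9: M-H =  5 → F
  i=10: T-A = 19 → T
  i=11: W-F = 17 → R
  i=12: L-D =  8 → I
  i=13: Z-B = 24 → Y
  i=14: Y-T =  5 → F
  i=15: S-Z = 19 → T
  i=16: D-M = 17 → R
  i=17: H-Z =  8 → I
  shifts repeat with period 5: TRIYF

TRIYF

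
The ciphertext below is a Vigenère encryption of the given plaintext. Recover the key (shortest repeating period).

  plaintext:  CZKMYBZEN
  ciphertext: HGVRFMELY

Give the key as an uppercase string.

FHL

  i= 0: H-C =  5 → F
  i= 1: G-Z =  7 → H
  i= 2: V-K = 11 → L
  i= 3: R-M =  5 → F
  i= 4: F-Y =  7 → H
  i= 5: M-B = 11 → L
  i= 6: E-Z =  5 → F
  i= 7: L-E =  7 → H
  i= 8: Y-N = 11 → L
  shifts repeat with period 3: FHL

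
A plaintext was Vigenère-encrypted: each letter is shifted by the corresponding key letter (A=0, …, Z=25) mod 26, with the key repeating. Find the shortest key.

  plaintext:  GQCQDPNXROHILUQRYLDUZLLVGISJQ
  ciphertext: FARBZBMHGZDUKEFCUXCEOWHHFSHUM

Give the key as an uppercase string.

  i= 0: F-G = 25 → Z
  i= 1: A-Q = 10 → K
  i= 2: R-C = 15 → P
  i= 3: B-Q = 11 → L
  i= 4: Z-D = 22 → W
  i= 5: B-P = 12 → M
  i= 6: M-N = 25 → Z
  i= 7: H-X = 10 → K
  i= 8: G-R = 15 → P
  i= 9: Z-O = 11 → L
  i=10: D-H = 22 → W
  i=11: U-I = 12 → M
  i=12: K-L = 25 → Z
  i=13: E-U = 10 → K
  i=14: F-Q = 15 → P
  i=15: C-R = 11 → L
  i=16: U-Y = 22 → W
  i=17: X-L = 12 → M
  i=18: C-D = 25 → Z
  i=19: E-U = 10 → K
  i=20: O-Z = 15 → P
  i=21: W-L = 11 → L
  i=22: H-L = 22 → W
  i=23: H-V = 12 → M
  i=24: F-G = 25 → Z
  i=25: S-I = 10 → K
  i=26: H-S = 15 → P
  i=27: U-J = 11 → L
  i=28: M-Q = 22 → W
  shifts repeat with period 6: ZKPLWM

ZKPLWM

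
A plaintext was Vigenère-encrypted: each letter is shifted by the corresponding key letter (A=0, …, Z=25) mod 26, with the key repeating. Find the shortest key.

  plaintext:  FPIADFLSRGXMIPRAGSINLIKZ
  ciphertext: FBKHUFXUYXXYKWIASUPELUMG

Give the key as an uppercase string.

  i= 0: F-F =  0 → A
  i= 1: B-P = 12 → M
  i= 2: K-I =  2 → C
  i= 3: H-A =  7 → H
  i= 4: U-D = 17 → R
  i= 5: F-F =  0 → A
  i= 6: X-L = 12 → M
  i= 7: U-S =  2 → C
  i= 8: Y-R =  7 → H
  i= 9: X-G = 17 → R
  i=10: X-X =  0 → A
  i=11: Y-M = 12 → M
  i=12: K-I =  2 → C
  i=13: W-P =  7 → H
  i=14: I-R = 17 → R
  i=15: A-A =  0 → A
  i=16: S-G = 12 → M
  i=17: U-S =  2 → C
  i=18: P-I =  7 → H
  i=19: E-N = 17 → R
  i=20: L-L =  0 → A
  i=21: U-I = 12 → M
  i=22: M-K =  2 → C
  i=23: G-Z =  7 → H
  shifts repeat with period 5: AMCHR

AMCHR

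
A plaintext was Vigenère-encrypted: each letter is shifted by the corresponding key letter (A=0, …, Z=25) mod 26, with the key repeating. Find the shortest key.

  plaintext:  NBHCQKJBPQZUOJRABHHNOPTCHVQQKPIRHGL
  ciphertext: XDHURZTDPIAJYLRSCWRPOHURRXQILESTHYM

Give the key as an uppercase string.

  i= 0: X-N = 10 → K
  i= 1: D-B =  2 → C
  i= 2: H-H =  0 → A
  i= 3: U-C = 18 → S
  i= 4: R-Q =  1 → B
  i= 5: Z-K = 15 → P
  i= 6: T-J = 10 → K
  i= 7: D-B =  2 → C
  i= 8: P-P =  0 → A
  i= 9: I-Q = 18 → S
  i=10: A-Z =  1 → B
  i=11: J-U = 15 → P
  i=12: Y-O = 10 → K
  i=13: L-J =  2 → C
  i=14: R-R =  0 → A
  i=15: S-A = 18 → S
  i=16: C-B =  1 → B
  i=17: W-H = 15 → P
  i=18: R-H = 10 → K
  i=19: P-N =  2 → C
  i=20: O-O =  0 → A
  i=21: H-P = 18 → S
  i=22: U-T =  1 → B
  i=23: R-C = 15 → P
  i=24: R-H = 10 → K
  i=25: X-V =  2 → C
  i=26: Q-Q =  0 → A
  i=27: I-Q = 18 → S
  i=28: L-K =  1 → B
  i=29: E-P = 15 → P
  i=30: S-I = 10 → K
  i=31: T-R =  2 → C
  i=32: H-H =  0 → A
  i=33: Y-G = 18 → S
  i=34: M-L =  1 → B
  shifts repeat with period 6: KCASBP

KCASBP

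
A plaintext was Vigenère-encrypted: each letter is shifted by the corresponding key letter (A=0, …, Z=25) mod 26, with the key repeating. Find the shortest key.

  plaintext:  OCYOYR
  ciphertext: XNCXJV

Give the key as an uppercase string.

  i= 0: X-O =  9 → J
  i= 1: N-C = 11 → L
  i= 2: C-Y =  4 → E
  i= 3: X-O =  9 → J
  i= 4: J-Y = 11 → L
  i= 5: V-R =  4 → E
  shifts repeat with period 3: JLE

JLE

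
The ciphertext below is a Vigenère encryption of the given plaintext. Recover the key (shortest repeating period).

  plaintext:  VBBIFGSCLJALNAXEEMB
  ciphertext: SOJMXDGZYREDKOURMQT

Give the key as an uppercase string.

XNIESXO

  i= 0: S-V = 23 → X
  i= 1: O-B = 13 → N
  i= 2: J-B =  8 → I
  i= 3: M-I =  4 → E
  i= 4: X-F = 18 → S
  i= 5: D-G = 23 → X
  i= 6: G-S = 14 → O
  i= 7: Z-C = 23 → X
  i= 8: Y-L = 13 → N
  i= 9: R-J =  8 → I
  i=10: E-A =  4 → E
  i=11: D-L = 18 → S
  i=12: K-N = 23 → X
  i=13: O-A = 14 → O
  i=14: U-X = 23 → X
  i=15: R-E = 13 → N
  i=16: M-E =  8 → I
  i=17: Q-M =  4 → E
  i=18: T-B = 18 → S
  shifts repeat with period 7: XNIESXO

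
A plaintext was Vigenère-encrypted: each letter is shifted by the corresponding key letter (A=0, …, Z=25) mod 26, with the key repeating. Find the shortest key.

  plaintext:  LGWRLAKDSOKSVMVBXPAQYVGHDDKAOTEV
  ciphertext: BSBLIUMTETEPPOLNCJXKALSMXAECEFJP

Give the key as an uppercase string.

  i= 0: B-L = 16 → Q
  i= 1: S-G = 12 → M
  i= 2: B-W =  5 → F
  i= 3: L-R = 20 → U
  i= 4: I-L = 23 → X
  i= 5: U-A = 20 → U
  i= 6: M-K =  2 → C
  i= 7: T-D = 16 → Q
  i= 8: E-S = 12 → M
  i= 9: T-O =  5 → F
  i=10: E-K = 20 → U
  i=11: P-S = 23 → X
  i=12: P-V = 20 → U
  i=13: O-M =  2 → C
  i=14: L-V = 16 → Q
  i=15: N-B = 12 → M
  i=16: C-X =  5 → F
  i=17: J-P = 20 → U
  i=18: X-A = 23 → X
  i=19: K-Q = 20 → U
  i=20: A-Y =  2 → C
  i=21: L-V = 16 → Q
  i=22: S-G = 12 → M
  i=23: M-H =  5 → F
  i=24: X-D = 20 → U
  i=25: A-D = 23 → X
  i=26: E-K = 20 → U
  i=27: C-A =  2 → C
  i=28: E-O = 16 → Q
  i=29: F-T = 12 → M
  i=30: J-E =  5 → F
  i=31: P-V = 20 → U
  shifts repeat with period 7: QMFUXUC

QMFUXUC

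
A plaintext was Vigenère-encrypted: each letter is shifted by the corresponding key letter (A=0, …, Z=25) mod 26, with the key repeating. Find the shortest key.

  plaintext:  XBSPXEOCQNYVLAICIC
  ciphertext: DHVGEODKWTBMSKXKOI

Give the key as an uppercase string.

  i= 0: D-X =  6 → G
  i= 1: H-B =  6 → G
  i= 2: V-S =  3 → D
  i= 3: G-P = 17 → R
  i= 4: E-X =  7 → H
  i= 5: O-E = 10 → K
  i= 6: D-O = 15 → P
  i= 7: K-C =  8 → I
  i= 8: W-Q =  6 → G
  i= 9: T-N =  6 → G
  i=10: B-Y =  3 → D
  i=11: M-V = 17 → R
  i=12: S-L =  7 → H
  i=13: K-A = 10 → K
  i=14: X-I = 15 → P
  i=15: K-C =  8 → I
  i=16: O-I =  6 → G
  i=17: I-C =  6 → G
  shifts repeat with period 8: GGDRHKPI

GGDRHKPI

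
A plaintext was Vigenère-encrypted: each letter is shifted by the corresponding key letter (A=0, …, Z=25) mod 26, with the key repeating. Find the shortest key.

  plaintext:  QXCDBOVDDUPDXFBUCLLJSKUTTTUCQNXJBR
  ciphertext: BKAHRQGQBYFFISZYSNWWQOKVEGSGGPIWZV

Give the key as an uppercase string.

LNYEQC

  i= 0: B-Q = 11 → L
  i= 1: K-X = 13 → N
  i= 2: A-C = 24 → Y
  i= 3: H-D =  4 → E
  i= 4: R-B = 16 → Q
  i= 5: Q-O =  2 → C
  i= 6: G-V = 11 → L
  i= 7: Q-D = 13 → N
  i= 8: B-D = 24 → Y
  i= 9: Y-U =  4 → E
  i=10: F-P = 16 → Q
  i=11: F-D =  2 → C
  i=12: I-X = 11 → L
  i=13: S-F = 13 → N
  i=14: Z-B = 24 → Y
  i=15: Y-U =  4 → E
  i=16: S-C = 16 → Q
  i=17: N-L =  2 → C
  i=18: W-L = 11 → L
  i=19: W-J = 13 → N
  i=20: Q-S = 24 → Y
  i=21: O-K =  4 → E
  i=22: K-U = 16 → Q
  i=23: V-T =  2 → C
  i=24: E-T = 11 → L
  i=25: G-T = 13 → N
  i=26: S-U = 24 → Y
  i=27: G-C =  4 → E
  i=28: G-Q = 16 → Q
  i=29: P-N =  2 → C
  i=30: I-X = 11 → L
  i=31: W-J = 13 → N
  i=32: Z-B = 24 → Y
  i=33: V-R =  4 → E
  shifts repeat with period 6: LNYEQC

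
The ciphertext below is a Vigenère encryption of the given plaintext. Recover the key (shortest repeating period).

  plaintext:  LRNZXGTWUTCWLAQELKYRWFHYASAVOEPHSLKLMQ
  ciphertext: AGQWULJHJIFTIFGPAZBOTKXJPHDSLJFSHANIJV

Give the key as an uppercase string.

  i= 0: A-L = 15 → P
  i= 1: G-R = 15 → P
  i= 2: Q-N =  3 → D
  i= 3: W-Z = 23 → X
  i= 4: U-X = 23 → X
  i= 5: L-G =  5 → F
  i= 6: J-T = 16 → Q
  i= 7: H-W = 11 → L
  i= 8: J-U = 15 → P
  i= 9: I-T = 15 → P
  i=10: F-C =  3 → D
  i=11: T-W = 23 → X
  i=12: I-L = 23 → X
  i=13: F-A =  5 → F
  i=14: G-Q = 16 → Q
  i=15: P-E = 11 → L
  i=16: A-L = 15 → P
  i=17: Z-K = 15 → P
  i=18: B-Y =  3 → D
  i=19: O-R = 23 → X
  i=20: T-W = 23 → X
  i=21: K-F =  5 → F
  i=22: X-H = 16 → Q
  i=23: J-Y = 11 → L
  i=24: P-A = 15 → P
  i=25: H-S = 15 → P
  i=26: D-A =  3 → D
  i=27: S-V = 23 → X
  i=28: L-O = 23 → X
  i=29: J-E =  5 → F
  i=30: F-P = 16 → Q
  i=31: S-H = 11 → L
  i=32: H-S = 15 → P
  i=33: A-L = 15 → P
  i=34: N-K =  3 → D
  i=35: I-L = 23 → X
  i=36: J-M = 23 → X
  i=37: V-Q =  5 → F
  shifts repeat with period 8: PPDXXFQL

PPDXXFQL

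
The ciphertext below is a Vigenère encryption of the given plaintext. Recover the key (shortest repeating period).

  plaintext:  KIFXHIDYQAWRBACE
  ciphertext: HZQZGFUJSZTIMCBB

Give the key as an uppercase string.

XRLCZ

  i= 0: H-K = 23 → X
  i= 1: Z-I = 17 → R
  i= 2: Q-F = 11 → L
  i= 3: Z-X =  2 → C
  i= 4: G-H = 25 → Z
  i= 5: F-I = 23 → X
  i= 6: U-D = 17 → R
  i= 7: J-Y = 11 → L
  i= 8: S-Q =  2 → C
  i= 9: Z-A = 25 → Z
  i=10: T-W = 23 → X
  i=11: I-R = 17 → R
  i=12: M-B = 11 → L
  i=13: C-A =  2 → C
  i=14: B-C = 25 → Z
  i=15: B-E = 23 → X
  shifts repeat with period 5: XRLCZ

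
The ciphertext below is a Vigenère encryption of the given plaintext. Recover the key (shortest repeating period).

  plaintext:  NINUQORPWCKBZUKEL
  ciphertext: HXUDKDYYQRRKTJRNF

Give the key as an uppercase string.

  i= 0: H-N = 20 → U
  i= 1: X-I = 15 → P
  i= 2: U-N =  7 → H
  i= 3: D-U =  9 → J
  i= 4: K-Q = 20 → U
  i= 5: D-O = 15 → P
  i= 6: Y-R =  7 → H
  i= 7: Y-P =  9 → J
  i= 8: Q-W = 20 → U
  i= 9: R-C = 15 → P
  i=10: R-K =  7 → H
  i=11: K-B =  9 → J
  i=12: T-Z = 20 → U
  i=13: J-U = 15 → P
  i=14: R-K =  7 → H
  i=15: N-E =  9 → J
  i=16: F-L = 20 → U
  shifts repeat with period 4: UPHJ

UPHJ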